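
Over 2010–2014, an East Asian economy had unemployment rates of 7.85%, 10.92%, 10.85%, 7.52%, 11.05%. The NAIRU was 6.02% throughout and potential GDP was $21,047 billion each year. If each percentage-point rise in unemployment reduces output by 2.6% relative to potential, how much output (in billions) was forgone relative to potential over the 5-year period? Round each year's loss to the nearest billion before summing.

$9,899 billion

Year 2010: gap = -2.6 × (7.85 - 6.02) = -4.758%, loss ≈ 21047 × 4.758/100 ≈ 1001.
Year 2011: gap = -2.6 × (10.92 - 6.02) = -12.74%, loss ≈ 21047 × 12.74/100 ≈ 2681.
Year 2012: gap = -2.6 × (10.85 - 6.02) = -12.558%, loss ≈ 21047 × 12.558/100 ≈ 2643.
Year 2013: gap = -2.6 × (7.52 - 6.02) = -3.9%, loss ≈ 21047 × 3.9/100 ≈ 821.
Year 2014: gap = -2.6 × (11.05 - 6.02) = -13.078%, loss ≈ 21047 × 13.078/100 ≈ 2753.
Total lost output = 1001 + 2681 + 2643 + 821 + 2753 = 9899 billion.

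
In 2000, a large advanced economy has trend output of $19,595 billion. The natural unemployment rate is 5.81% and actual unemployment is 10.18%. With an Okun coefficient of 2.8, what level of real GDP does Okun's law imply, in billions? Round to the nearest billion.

Unemployment gap = 10.18 - 5.81 = 4.37 points, so the output gap is -2.8 × 4.37 = -12.236%.
Actual GDP = 19595 × (1 - 12.236/100) = 19595 × 0.87764 ≈ 17197 billion.

$17,197 billion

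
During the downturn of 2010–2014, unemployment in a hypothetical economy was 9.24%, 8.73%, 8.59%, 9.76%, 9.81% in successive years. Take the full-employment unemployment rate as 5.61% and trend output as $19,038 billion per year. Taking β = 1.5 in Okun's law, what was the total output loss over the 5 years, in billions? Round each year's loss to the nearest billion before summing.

Year 2010: gap = -1.5 × (9.24 - 5.61) = -5.445%, loss ≈ 19038 × 5.445/100 ≈ 1037.
Year 2011: gap = -1.5 × (8.73 - 5.61) = -4.68%, loss ≈ 19038 × 4.68/100 ≈ 891.
Year 2012: gap = -1.5 × (8.59 - 5.61) = -4.47%, loss ≈ 19038 × 4.47/100 ≈ 851.
Year 2013: gap = -1.5 × (9.76 - 5.61) = -6.225%, loss ≈ 19038 × 6.225/100 ≈ 1185.
Year 2014: gap = -1.5 × (9.81 - 5.61) = -6.3%, loss ≈ 19038 × 6.3/100 ≈ 1199.
Total lost output = 1037 + 891 + 851 + 1185 + 1199 = 5163 billion.

$5,163 billion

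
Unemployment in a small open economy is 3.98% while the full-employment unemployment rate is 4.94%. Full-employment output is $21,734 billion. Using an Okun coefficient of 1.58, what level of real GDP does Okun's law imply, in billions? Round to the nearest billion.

$22,064 billion

Unemployment gap = 3.98 - 4.94 = -0.96 points, so the output gap is -1.58 × (-0.96) = 1.5168%.
Actual GDP = 21734 × (1 + 1.5168/100) = 21734 × 1.015168 ≈ 22064 billion.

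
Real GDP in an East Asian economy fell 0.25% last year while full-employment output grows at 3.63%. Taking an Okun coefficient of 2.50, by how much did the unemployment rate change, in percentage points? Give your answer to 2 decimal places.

Growth-rate Okun's law: g_Y = g_Y* - β × Δu, so Δu = (g_Y* - g_Y)/β.
Δu = (3.63 + 0.25)/2.50 = 3.88/2.50 = 1.55 percentage points.

1.55 percentage points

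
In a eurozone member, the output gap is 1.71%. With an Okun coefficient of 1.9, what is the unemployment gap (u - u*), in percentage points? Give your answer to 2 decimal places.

-0.90 percentage points

Okun's law: output gap = -β × (u - u*), so u - u* = -(output gap)/β.
u - u* = -(1.71)/1.9 = -0.9 percentage points.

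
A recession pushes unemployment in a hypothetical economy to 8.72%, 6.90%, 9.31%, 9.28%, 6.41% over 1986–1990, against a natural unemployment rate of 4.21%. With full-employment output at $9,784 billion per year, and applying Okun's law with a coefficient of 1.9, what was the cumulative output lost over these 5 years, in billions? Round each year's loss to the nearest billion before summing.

$3,637 billion

Year 1986: gap = -1.9 × (8.72 - 4.21) = -8.569%, loss ≈ 9784 × 8.569/100 ≈ 838.
Year 1987: gap = -1.9 × (6.9 - 4.21) = -5.111%, loss ≈ 9784 × 5.111/100 ≈ 500.
Year 1988: gap = -1.9 × (9.31 - 4.21) = -9.69%, loss ≈ 9784 × 9.69/100 ≈ 948.
Year 1989: gap = -1.9 × (9.28 - 4.21) = -9.633%, loss ≈ 9784 × 9.633/100 ≈ 942.
Year 1990: gap = -1.9 × (6.41 - 4.21) = -4.18%, loss ≈ 9784 × 4.18/100 ≈ 409.
Total lost output = 838 + 500 + 948 + 942 + 409 = 3637 billion.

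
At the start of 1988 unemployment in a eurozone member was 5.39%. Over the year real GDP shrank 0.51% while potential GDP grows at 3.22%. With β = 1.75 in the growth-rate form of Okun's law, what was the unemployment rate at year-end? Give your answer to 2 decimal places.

Growth-rate Okun's law: g_Y = g_Y* - β × Δu, so Δu = (g_Y* - g_Y)/β.
Δu = (3.22 + 0.51)/1.75 = 3.73/1.75 = 2.13 percentage points.
Year-end unemployment = 5.39 + 2.13 = 7.52%.

7.52%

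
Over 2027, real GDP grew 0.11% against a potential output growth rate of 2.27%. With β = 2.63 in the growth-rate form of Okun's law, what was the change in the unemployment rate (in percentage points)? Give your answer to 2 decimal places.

0.82 percentage points

Growth-rate Okun's law: g_Y = g_Y* - β × Δu, so Δu = (g_Y* - g_Y)/β.
Δu = (2.27 - 0.11)/2.63 = 2.16/2.63 = 0.82 percentage points.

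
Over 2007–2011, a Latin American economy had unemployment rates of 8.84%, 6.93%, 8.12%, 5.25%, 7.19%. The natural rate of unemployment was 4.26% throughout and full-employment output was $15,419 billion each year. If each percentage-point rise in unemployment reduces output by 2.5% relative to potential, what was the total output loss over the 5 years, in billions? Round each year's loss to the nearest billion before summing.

$5,793 billion

Year 2007: gap = -2.5 × (8.84 - 4.26) = -11.45%, loss ≈ 15419 × 11.45/100 ≈ 1765.
Year 2008: gap = -2.5 × (6.93 - 4.26) = -6.675%, loss ≈ 15419 × 6.675/100 ≈ 1029.
Year 2009: gap = -2.5 × (8.12 - 4.26) = -9.65%, loss ≈ 15419 × 9.65/100 ≈ 1488.
Year 2010: gap = -2.5 × (5.25 - 4.26) = -2.475%, loss ≈ 15419 × 2.475/100 ≈ 382.
Year 2011: gap = -2.5 × (7.19 - 4.26) = -7.325%, loss ≈ 15419 × 7.325/100 ≈ 1129.
Total lost output = 1765 + 1029 + 1488 + 382 + 1129 = 5793 billion.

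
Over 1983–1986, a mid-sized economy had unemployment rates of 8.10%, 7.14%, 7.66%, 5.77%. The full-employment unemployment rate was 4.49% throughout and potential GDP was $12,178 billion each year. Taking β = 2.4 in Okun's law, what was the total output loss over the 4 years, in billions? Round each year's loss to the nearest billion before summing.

$3,131 billion

Year 1983: gap = -2.4 × (8.1 - 4.49) = -8.664%, loss ≈ 12178 × 8.664/100 ≈ 1055.
Year 1984: gap = -2.4 × (7.14 - 4.49) = -6.36%, loss ≈ 12178 × 6.36/100 ≈ 775.
Year 1985: gap = -2.4 × (7.66 - 4.49) = -7.608%, loss ≈ 12178 × 7.608/100 ≈ 927.
Year 1986: gap = -2.4 × (5.77 - 4.49) = -3.072%, loss ≈ 12178 × 3.072/100 ≈ 374.
Total lost output = 1055 + 775 + 927 + 374 = 3131 billion.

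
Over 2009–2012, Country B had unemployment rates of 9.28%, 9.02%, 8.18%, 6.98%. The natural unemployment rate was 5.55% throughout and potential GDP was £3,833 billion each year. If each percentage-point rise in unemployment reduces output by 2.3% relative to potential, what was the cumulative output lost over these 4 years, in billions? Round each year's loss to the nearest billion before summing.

£993 billion

Year 2009: gap = -2.3 × (9.28 - 5.55) = -8.579%, loss ≈ 3833 × 8.579/100 ≈ 329.
Year 2010: gap = -2.3 × (9.02 - 5.55) = -7.981%, loss ≈ 3833 × 7.981/100 ≈ 306.
Year 2011: gap = -2.3 × (8.18 - 5.55) = -6.049%, loss ≈ 3833 × 6.049/100 ≈ 232.
Year 2012: gap = -2.3 × (6.98 - 5.55) = -3.289%, loss ≈ 3833 × 3.289/100 ≈ 126.
Total lost output = 329 + 306 + 232 + 126 = 993 billion.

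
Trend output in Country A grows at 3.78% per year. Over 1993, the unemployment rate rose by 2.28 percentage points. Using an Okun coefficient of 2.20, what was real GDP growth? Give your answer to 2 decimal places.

Growth-rate Okun's law: g_Y = g_Y* - β × Δu.
g_Y = 3.78 - 2.20 × (2.28) = 3.78 - 5.016 = -1.236%, i.e. -1.24% to 2 d.p.

-1.24%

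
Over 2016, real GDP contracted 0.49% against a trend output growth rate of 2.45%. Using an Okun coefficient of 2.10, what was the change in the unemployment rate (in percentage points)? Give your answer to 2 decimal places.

1.40 percentage points

Growth-rate Okun's law: g_Y = g_Y* - β × Δu, so Δu = (g_Y* - g_Y)/β.
Δu = (2.45 + 0.49)/2.10 = 2.94/2.10 = 1.40 percentage points.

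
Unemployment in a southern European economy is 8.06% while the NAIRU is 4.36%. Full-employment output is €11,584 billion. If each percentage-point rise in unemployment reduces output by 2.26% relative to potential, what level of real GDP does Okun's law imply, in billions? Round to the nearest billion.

Unemployment gap = 8.06 - 4.36 = 3.7 points, so the output gap is -2.26 × 3.7 = -8.362%.
Actual GDP = 11584 × (1 - 8.362/100) = 11584 × 0.91638 ≈ 10615 billion.

€10,615 billion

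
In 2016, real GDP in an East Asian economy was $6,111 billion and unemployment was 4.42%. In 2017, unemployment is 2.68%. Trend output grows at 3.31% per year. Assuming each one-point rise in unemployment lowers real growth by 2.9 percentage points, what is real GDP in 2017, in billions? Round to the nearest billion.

$6,622 billion

Δu = 2.68 - 4.42 = -1.74 points.
Okun's law (growth form): g_Y = g_Y* - β × Δu = 3.31 - 2.9 × (-1.74) = 3.31 + 5.046 = 8.356%.
Real GDP in the next year = 6111 × (1 + 8.356/100) = 6111 × 1.08356 ≈ 6622 billion.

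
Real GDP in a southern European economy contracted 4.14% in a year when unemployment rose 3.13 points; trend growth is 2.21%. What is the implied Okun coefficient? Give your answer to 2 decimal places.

Growth form: g_Y = g_Y* - β × Δu, so β = (g_Y* - g_Y)/Δu.
β = (2.21 + 4.14)/3.13 = 6.35/3.13 = 2.03.

β ≈ 2.03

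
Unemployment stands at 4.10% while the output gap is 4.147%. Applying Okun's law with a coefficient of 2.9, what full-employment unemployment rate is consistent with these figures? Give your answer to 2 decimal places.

From Okun's law, u - u* = -(output gap)/β = -(4.147)/2.9 = -1.43 points.
So u* = 4.1 + 1.43 = 5.53%.

5.53%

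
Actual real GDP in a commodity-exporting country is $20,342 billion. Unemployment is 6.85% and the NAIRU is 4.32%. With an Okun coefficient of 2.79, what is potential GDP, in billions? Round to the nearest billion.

Unemployment gap = 6.85 - 4.32 = 2.53 points, so output gap = -2.79 × 2.53 = -7.0587%.
Since Y = Y* × (1 + gap/100), Y* = 20342/0.929413 ≈ 21887 billion.

$21,887 billion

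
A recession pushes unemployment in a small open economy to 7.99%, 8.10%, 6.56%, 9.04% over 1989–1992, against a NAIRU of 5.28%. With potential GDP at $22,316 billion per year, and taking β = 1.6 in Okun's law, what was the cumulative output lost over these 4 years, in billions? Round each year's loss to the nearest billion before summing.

$3,775 billion

Year 1989: gap = -1.6 × (7.99 - 5.28) = -4.336%, loss ≈ 22316 × 4.336/100 ≈ 968.
Year 1990: gap = -1.6 × (8.1 - 5.28) = -4.512%, loss ≈ 22316 × 4.512/100 ≈ 1007.
Year 1991: gap = -1.6 × (6.56 - 5.28) = -2.048%, loss ≈ 22316 × 2.048/100 ≈ 457.
Year 1992: gap = -1.6 × (9.04 - 5.28) = -6.016%, loss ≈ 22316 × 6.016/100 ≈ 1343.
Total lost output = 968 + 1007 + 457 + 1343 = 3775 billion.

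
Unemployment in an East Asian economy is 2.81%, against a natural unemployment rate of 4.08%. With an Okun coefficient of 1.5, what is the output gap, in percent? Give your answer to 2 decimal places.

1.91%

The unemployment gap is 2.81 - 4.08 = -1.27 percentage points.
Okun's law gives an output gap of -1.5 × (-1.27) = 1.905%, i.e. 1.91% above potential.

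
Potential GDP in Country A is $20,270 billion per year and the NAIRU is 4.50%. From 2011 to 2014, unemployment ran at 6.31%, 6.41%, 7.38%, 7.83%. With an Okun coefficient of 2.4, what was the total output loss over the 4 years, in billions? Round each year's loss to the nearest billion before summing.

Year 2011: gap = -2.4 × (6.31 - 4.5) = -4.344%, loss ≈ 20270 × 4.344/100 ≈ 881.
Year 2012: gap = -2.4 × (6.41 - 4.5) = -4.584%, loss ≈ 20270 × 4.584/100 ≈ 929.
Year 2013: gap = -2.4 × (7.38 - 4.5) = -6.912%, loss ≈ 20270 × 6.912/100 ≈ 1401.
Year 2014: gap = -2.4 × (7.83 - 4.5) = -7.992%, loss ≈ 20270 × 7.992/100 ≈ 1620.
Total lost output = 881 + 929 + 1401 + 1620 = 4831 billion.

$4,831 billion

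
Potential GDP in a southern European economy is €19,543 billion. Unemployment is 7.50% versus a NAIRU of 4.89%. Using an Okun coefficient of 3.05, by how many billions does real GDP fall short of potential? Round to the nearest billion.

Output gap = -3.05 × (7.5 - 4.89) = -3.05 × 2.61 = -7.9605%.
Actual GDP ≈ 19543 × 0.920395 ≈ 17987 billion, so the shortfall is 19543 - 17987 = 1556 billion.

€1,556 billion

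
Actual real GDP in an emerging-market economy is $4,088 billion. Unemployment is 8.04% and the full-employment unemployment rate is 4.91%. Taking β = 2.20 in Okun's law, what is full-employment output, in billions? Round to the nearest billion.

$4,390 billion

Unemployment gap = 8.04 - 4.91 = 3.13 points, so output gap = -2.2 × 3.13 = -6.886%.
Since Y = Y* × (1 + gap/100), Y* = 4088/0.93114 ≈ 4390 billion.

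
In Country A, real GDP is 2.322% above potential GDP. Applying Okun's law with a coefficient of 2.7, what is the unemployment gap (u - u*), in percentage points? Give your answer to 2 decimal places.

Okun's law: output gap = -β × (u - u*), so u - u* = -(output gap)/β.
u - u* = -(2.322)/2.7 = -0.86 percentage points.

-0.86 percentage points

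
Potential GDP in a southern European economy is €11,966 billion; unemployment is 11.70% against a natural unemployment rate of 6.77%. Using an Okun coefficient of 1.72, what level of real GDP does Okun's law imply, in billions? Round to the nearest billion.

€10,951 billion

Unemployment gap = 11.7 - 6.77 = 4.93 points, so the output gap is -1.72 × 4.93 = -8.4796%.
Actual GDP = 11966 × (1 - 8.4796/100) = 11966 × 0.915204 ≈ 10951 billion.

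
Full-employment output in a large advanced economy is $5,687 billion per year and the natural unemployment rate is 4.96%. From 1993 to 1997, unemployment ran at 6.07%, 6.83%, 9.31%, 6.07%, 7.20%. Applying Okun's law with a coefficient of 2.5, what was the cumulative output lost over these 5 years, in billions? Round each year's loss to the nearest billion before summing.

Year 1993: gap = -2.5 × (6.07 - 4.96) = -2.775%, loss ≈ 5687 × 2.775/100 ≈ 158.
Year 1994: gap = -2.5 × (6.83 - 4.96) = -4.675%, loss ≈ 5687 × 4.675/100 ≈ 266.
Year 1995: gap = -2.5 × (9.31 - 4.96) = -10.875%, loss ≈ 5687 × 10.875/100 ≈ 618.
Year 1996: gap = -2.5 × (6.07 - 4.96) = -2.775%, loss ≈ 5687 × 2.775/100 ≈ 158.
Year 1997: gap = -2.5 × (7.2 - 4.96) = -5.6%, loss ≈ 5687 × 5.6/100 ≈ 318.
Total lost output = 158 + 266 + 618 + 158 + 318 = 1518 billion.

$1,518 billion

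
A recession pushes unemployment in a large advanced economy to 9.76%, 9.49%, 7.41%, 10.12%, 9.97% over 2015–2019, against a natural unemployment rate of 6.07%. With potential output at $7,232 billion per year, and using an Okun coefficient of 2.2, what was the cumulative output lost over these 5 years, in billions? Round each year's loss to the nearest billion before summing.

Year 2015: gap = -2.2 × (9.76 - 6.07) = -8.118%, loss ≈ 7232 × 8.118/100 ≈ 587.
Year 2016: gap = -2.2 × (9.49 - 6.07) = -7.524%, loss ≈ 7232 × 7.524/100 ≈ 544.
Year 2017: gap = -2.2 × (7.41 - 6.07) = -2.948%, loss ≈ 7232 × 2.948/100 ≈ 213.
Year 2018: gap = -2.2 × (10.12 - 6.07) = -8.91%, loss ≈ 7232 × 8.91/100 ≈ 644.
Year 2019: gap = -2.2 × (9.97 - 6.07) = -8.58%, loss ≈ 7232 × 8.58/100 ≈ 621.
Total lost output = 587 + 544 + 213 + 644 + 621 = 2609 billion.

$2,609 billion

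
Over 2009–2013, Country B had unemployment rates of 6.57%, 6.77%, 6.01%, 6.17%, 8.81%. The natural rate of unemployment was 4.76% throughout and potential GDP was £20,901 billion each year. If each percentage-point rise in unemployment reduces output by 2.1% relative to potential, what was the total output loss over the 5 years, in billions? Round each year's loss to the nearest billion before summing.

Year 2009: gap = -2.1 × (6.57 - 4.76) = -3.801%, loss ≈ 20901 × 3.801/100 ≈ 794.
Year 2010: gap = -2.1 × (6.77 - 4.76) = -4.221%, loss ≈ 20901 × 4.221/100 ≈ 882.
Year 2011: gap = -2.1 × (6.01 - 4.76) = -2.625%, loss ≈ 20901 × 2.625/100 ≈ 549.
Year 2012: gap = -2.1 × (6.17 - 4.76) = -2.961%, loss ≈ 20901 × 2.961/100 ≈ 619.
Year 2013: gap = -2.1 × (8.81 - 4.76) = -8.505%, loss ≈ 20901 × 8.505/100 ≈ 1778.
Total lost output = 794 + 882 + 549 + 619 + 1778 = 4622 billion.

£4,622 billion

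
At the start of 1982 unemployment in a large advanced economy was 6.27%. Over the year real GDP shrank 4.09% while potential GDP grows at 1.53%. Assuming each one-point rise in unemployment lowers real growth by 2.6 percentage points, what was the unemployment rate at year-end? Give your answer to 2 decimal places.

Growth-rate Okun's law: g_Y = g_Y* - β × Δu, so Δu = (g_Y* - g_Y)/β.
Δu = (1.53 + 4.09)/2.6 = 5.62/2.6 = 2.16 percentage points.
Year-end unemployment = 6.27 + 2.16 = 8.43%.

8.43%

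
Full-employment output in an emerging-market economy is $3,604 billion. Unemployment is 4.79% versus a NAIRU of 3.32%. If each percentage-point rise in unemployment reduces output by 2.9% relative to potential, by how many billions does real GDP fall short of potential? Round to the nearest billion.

Output gap = -2.9 × (4.79 - 3.32) = -2.9 × 1.47 = -4.263%.
Actual GDP ≈ 3604 × 0.95737 ≈ 3450 billion, so the shortfall is 3604 - 3450 = 154 billion.

$154 billion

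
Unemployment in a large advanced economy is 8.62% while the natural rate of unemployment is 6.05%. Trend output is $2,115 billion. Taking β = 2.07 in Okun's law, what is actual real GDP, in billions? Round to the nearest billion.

$2,002 billion

Unemployment gap = 8.62 - 6.05 = 2.57 points, so the output gap is -2.07 × 2.57 = -5.3199%.
Actual GDP = 2115 × (1 - 5.3199/100) = 2115 × 0.946801 ≈ 2002 billion.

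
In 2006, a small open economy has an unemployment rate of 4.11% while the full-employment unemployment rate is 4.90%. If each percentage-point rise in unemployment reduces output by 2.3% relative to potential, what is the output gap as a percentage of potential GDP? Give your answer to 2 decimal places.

The unemployment gap is 4.11 - 4.9 = -0.79 percentage points.
Okun's law gives an output gap of -2.3 × (-0.79) = 1.817%, i.e. 1.82% above potential.

1.82%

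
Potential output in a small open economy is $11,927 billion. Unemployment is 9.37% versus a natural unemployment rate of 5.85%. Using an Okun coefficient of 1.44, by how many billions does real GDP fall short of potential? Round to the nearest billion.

$605 billion

Output gap = -1.44 × (9.37 - 5.85) = -1.44 × 3.52 = -5.0688%.
Actual GDP ≈ 11927 × 0.949312 ≈ 11322 billion, so the shortfall is 11927 - 11322 = 605 billion.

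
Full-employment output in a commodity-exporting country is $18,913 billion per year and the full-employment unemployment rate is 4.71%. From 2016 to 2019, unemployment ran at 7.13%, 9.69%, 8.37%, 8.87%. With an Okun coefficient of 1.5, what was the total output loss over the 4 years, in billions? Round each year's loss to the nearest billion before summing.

Year 2016: gap = -1.5 × (7.13 - 4.71) = -3.63%, loss ≈ 18913 × 3.63/100 ≈ 687.
Year 2017: gap = -1.5 × (9.69 - 4.71) = -7.47%, loss ≈ 18913 × 7.47/100 ≈ 1413.
Year 2018: gap = -1.5 × (8.37 - 4.71) = -5.49%, loss ≈ 18913 × 5.49/100 ≈ 1038.
Year 2019: gap = -1.5 × (8.87 - 4.71) = -6.24%, loss ≈ 18913 × 6.24/100 ≈ 1180.
Total lost output = 687 + 1413 + 1038 + 1180 = 4318 billion.

$4,318 billion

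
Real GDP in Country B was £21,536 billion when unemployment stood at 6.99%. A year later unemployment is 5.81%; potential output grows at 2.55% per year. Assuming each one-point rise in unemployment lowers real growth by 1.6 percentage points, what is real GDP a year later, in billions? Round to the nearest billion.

Δu = 5.81 - 6.99 = -1.18 points.
Okun's law (growth form): g_Y = g_Y* - β × Δu = 2.55 - 1.6 × (-1.18) = 2.55 + 1.888 = 4.438%.
Real GDP in the next year = 21536 × (1 + 4.438/100) = 21536 × 1.04438 ≈ 22492 billion.

£22,492 billion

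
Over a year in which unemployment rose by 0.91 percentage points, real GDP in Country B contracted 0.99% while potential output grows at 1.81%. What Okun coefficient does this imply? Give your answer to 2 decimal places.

β ≈ 3.08

Growth form: g_Y = g_Y* - β × Δu, so β = (g_Y* - g_Y)/Δu.
β = (1.81 + 0.99)/0.91 = 2.8/0.91 = 3.08.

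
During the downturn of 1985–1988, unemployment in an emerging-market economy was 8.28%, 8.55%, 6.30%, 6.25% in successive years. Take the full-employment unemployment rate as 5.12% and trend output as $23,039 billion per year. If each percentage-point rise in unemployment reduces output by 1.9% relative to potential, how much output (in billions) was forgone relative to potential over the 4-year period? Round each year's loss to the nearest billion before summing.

$3,896 billion

Year 1985: gap = -1.9 × (8.28 - 5.12) = -6.004%, loss ≈ 23039 × 6.004/100 ≈ 1383.
Year 1986: gap = -1.9 × (8.55 - 5.12) = -6.517%, loss ≈ 23039 × 6.517/100 ≈ 1501.
Year 1987: gap = -1.9 × (6.3 - 5.12) = -2.242%, loss ≈ 23039 × 2.242/100 ≈ 517.
Year 1988: gap = -1.9 × (6.25 - 5.12) = -2.147%, loss ≈ 23039 × 2.147/100 ≈ 495.
Total lost output = 1383 + 1501 + 517 + 495 = 3896 billion.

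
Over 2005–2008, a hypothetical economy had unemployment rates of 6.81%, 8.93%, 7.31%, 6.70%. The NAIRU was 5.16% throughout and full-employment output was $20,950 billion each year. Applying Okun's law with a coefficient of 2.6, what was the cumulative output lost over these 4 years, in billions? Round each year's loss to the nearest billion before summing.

Year 2005: gap = -2.6 × (6.81 - 5.16) = -4.29%, loss ≈ 20950 × 4.29/100 ≈ 899.
Year 2006: gap = -2.6 × (8.93 - 5.16) = -9.802%, loss ≈ 20950 × 9.802/100 ≈ 2054.
Year 2007: gap = -2.6 × (7.31 - 5.16) = -5.59%, loss ≈ 20950 × 5.59/100 ≈ 1171.
Year 2008: gap = -2.6 × (6.7 - 5.16) = -4.004%, loss ≈ 20950 × 4.004/100 ≈ 839.
Total lost output = 899 + 2054 + 1171 + 839 = 4963 billion.

$4,963 billion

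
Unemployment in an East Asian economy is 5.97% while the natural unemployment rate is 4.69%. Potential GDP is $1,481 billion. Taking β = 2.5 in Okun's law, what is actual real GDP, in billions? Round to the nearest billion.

Unemployment gap = 5.97 - 4.69 = 1.28 points, so the output gap is -2.5 × 1.28 = -3.2%.
Actual GDP = 1481 × (1 - 3.2/100) = 1481 × 0.968 ≈ 1434 billion.

$1,434 billion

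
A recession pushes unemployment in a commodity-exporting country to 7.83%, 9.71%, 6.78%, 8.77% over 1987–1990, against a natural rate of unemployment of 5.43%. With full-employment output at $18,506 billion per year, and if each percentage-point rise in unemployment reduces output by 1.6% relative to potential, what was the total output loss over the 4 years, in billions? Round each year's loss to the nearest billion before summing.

Year 1987: gap = -1.6 × (7.83 - 5.43) = -3.84%, loss ≈ 18506 × 3.84/100 ≈ 711.
Year 1988: gap = -1.6 × (9.71 - 5.43) = -6.848%, loss ≈ 18506 × 6.848/100 ≈ 1267.
Year 1989: gap = -1.6 × (6.78 - 5.43) = -2.16%, loss ≈ 18506 × 2.16/100 ≈ 400.
Year 1990: gap = -1.6 × (8.77 - 5.43) = -5.344%, loss ≈ 18506 × 5.344/100 ≈ 989.
Total lost output = 711 + 1267 + 400 + 989 = 3367 billion.

$3,367 billion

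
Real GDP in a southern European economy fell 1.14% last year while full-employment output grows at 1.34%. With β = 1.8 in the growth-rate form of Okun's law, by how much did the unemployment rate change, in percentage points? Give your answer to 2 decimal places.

1.38 percentage points

Growth-rate Okun's law: g_Y = g_Y* - β × Δu, so Δu = (g_Y* - g_Y)/β.
Δu = (1.34 + 1.14)/1.8 = 2.48/1.8 = 1.38 percentage points.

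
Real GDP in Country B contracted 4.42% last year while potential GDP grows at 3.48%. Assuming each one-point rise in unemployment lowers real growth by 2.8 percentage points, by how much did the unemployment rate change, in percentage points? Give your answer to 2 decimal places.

Growth-rate Okun's law: g_Y = g_Y* - β × Δu, so Δu = (g_Y* - g_Y)/β.
Δu = (3.48 + 4.42)/2.8 = 7.9/2.8 = 2.82 percentage points.

2.82 percentage points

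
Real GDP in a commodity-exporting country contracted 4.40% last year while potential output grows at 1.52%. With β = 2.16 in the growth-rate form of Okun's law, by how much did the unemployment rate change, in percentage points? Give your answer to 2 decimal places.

2.74 percentage points

Growth-rate Okun's law: g_Y = g_Y* - β × Δu, so Δu = (g_Y* - g_Y)/β.
Δu = (1.52 + 4.4)/2.16 = 5.92/2.16 = 2.74 percentage points.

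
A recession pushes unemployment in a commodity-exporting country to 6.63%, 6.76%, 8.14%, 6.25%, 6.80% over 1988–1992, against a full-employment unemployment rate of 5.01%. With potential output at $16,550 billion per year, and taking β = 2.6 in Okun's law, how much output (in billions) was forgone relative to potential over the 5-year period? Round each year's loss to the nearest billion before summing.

$4,101 billion

Year 1988: gap = -2.6 × (6.63 - 5.01) = -4.212%, loss ≈ 16550 × 4.212/100 ≈ 697.
Year 1989: gap = -2.6 × (6.76 - 5.01) = -4.55%, loss ≈ 16550 × 4.55/100 ≈ 753.
Year 1990: gap = -2.6 × (8.14 - 5.01) = -8.138%, loss ≈ 16550 × 8.138/100 ≈ 1347.
Year 1991: gap = -2.6 × (6.25 - 5.01) = -3.224%, loss ≈ 16550 × 3.224/100 ≈ 534.
Year 1992: gap = -2.6 × (6.8 - 5.01) = -4.654%, loss ≈ 16550 × 4.654/100 ≈ 770.
Total lost output = 697 + 753 + 1347 + 534 + 770 = 4101 billion.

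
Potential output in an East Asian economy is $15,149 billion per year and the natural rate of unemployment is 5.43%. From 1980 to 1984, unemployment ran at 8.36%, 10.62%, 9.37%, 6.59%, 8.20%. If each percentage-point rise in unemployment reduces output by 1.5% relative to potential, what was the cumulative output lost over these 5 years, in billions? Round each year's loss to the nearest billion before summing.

$3,633 billion

Year 1980: gap = -1.5 × (8.36 - 5.43) = -4.395%, loss ≈ 15149 × 4.395/100 ≈ 666.
Year 1981: gap = -1.5 × (10.62 - 5.43) = -7.785%, loss ≈ 15149 × 7.785/100 ≈ 1179.
Year 1982: gap = -1.5 × (9.37 - 5.43) = -5.91%, loss ≈ 15149 × 5.91/100 ≈ 895.
Year 1983: gap = -1.5 × (6.59 - 5.43) = -1.74%, loss ≈ 15149 × 1.74/100 ≈ 264.
Year 1984: gap = -1.5 × (8.2 - 5.43) = -4.155%, loss ≈ 15149 × 4.155/100 ≈ 629.
Total lost output = 666 + 1179 + 895 + 264 + 629 = 3633 billion.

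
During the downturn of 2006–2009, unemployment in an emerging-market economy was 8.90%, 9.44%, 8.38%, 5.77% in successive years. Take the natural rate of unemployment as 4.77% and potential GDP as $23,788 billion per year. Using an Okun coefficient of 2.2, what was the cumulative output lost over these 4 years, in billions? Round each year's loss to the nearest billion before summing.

Year 2006: gap = -2.2 × (8.9 - 4.77) = -9.086%, loss ≈ 23788 × 9.086/100 ≈ 2161.
Year 2007: gap = -2.2 × (9.44 - 4.77) = -10.274%, loss ≈ 23788 × 10.274/100 ≈ 2444.
Year 2008: gap = -2.2 × (8.38 - 4.77) = -7.942%, loss ≈ 23788 × 7.942/100 ≈ 1889.
Year 2009: gap = -2.2 × (5.77 - 4.77) = -2.2%, loss ≈ 23788 × 2.2/100 ≈ 523.
Total lost output = 2161 + 2444 + 1889 + 523 = 7017 billion.

$7,017 billion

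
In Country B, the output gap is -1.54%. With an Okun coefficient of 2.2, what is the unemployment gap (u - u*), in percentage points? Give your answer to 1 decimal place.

0.7 percentage points

Okun's law: output gap = -β × (u - u*), so u - u* = -(output gap)/β.
u - u* = -(-1.54)/2.2 = 0.7 percentage points.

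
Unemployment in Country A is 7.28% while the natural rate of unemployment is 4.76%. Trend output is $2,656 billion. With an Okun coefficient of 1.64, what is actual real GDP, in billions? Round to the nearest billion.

Unemployment gap = 7.28 - 4.76 = 2.52 points, so the output gap is -1.64 × 2.52 = -4.1328%.
Actual GDP = 2656 × (1 - 4.1328/100) = 2656 × 0.958672 ≈ 2546 billion.

$2,546 billion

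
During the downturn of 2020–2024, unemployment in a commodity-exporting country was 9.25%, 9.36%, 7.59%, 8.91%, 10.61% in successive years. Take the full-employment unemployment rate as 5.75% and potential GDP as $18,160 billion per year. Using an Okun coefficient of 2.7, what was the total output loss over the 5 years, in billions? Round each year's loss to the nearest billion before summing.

$8,320 billion

Year 2020: gap = -2.7 × (9.25 - 5.75) = -9.45%, loss ≈ 18160 × 9.45/100 ≈ 1716.
Year 2021: gap = -2.7 × (9.36 - 5.75) = -9.747%, loss ≈ 18160 × 9.747/100 ≈ 1770.
Year 2022: gap = -2.7 × (7.59 - 5.75) = -4.968%, loss ≈ 18160 × 4.968/100 ≈ 902.
Year 2023: gap = -2.7 × (8.91 - 5.75) = -8.532%, loss ≈ 18160 × 8.532/100 ≈ 1549.
Year 2024: gap = -2.7 × (10.61 - 5.75) = -13.122%, loss ≈ 18160 × 13.122/100 ≈ 2383.
Total lost output = 1716 + 1770 + 902 + 1549 + 2383 = 8320 billion.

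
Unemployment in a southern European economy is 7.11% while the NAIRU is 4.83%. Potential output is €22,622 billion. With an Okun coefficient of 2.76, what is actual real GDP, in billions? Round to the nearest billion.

€21,198 billion

Unemployment gap = 7.11 - 4.83 = 2.28 points, so the output gap is -2.76 × 2.28 = -6.2928%.
Actual GDP = 22622 × (1 - 6.2928/100) = 22622 × 0.937072 ≈ 21198 billion.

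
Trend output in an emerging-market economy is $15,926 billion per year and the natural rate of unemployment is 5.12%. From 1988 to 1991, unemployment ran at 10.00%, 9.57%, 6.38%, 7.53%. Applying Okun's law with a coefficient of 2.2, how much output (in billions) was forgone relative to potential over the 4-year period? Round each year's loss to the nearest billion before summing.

$4,554 billion

Year 1988: gap = -2.2 × (10 - 5.12) = -10.736%, loss ≈ 15926 × 10.736/100 ≈ 1710.
Year 1989: gap = -2.2 × (9.57 - 5.12) = -9.79%, loss ≈ 15926 × 9.79/100 ≈ 1559.
Year 1990: gap = -2.2 × (6.38 - 5.12) = -2.772%, loss ≈ 15926 × 2.772/100 ≈ 441.
Year 1991: gap = -2.2 × (7.53 - 5.12) = -5.302%, loss ≈ 15926 × 5.302/100 ≈ 844.
Total lost output = 1710 + 1559 + 441 + 844 = 4554 billion.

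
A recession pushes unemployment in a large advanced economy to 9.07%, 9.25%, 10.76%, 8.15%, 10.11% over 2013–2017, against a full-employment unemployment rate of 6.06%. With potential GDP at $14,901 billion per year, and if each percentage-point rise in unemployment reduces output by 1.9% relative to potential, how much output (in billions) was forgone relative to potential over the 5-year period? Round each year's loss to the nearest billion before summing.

Year 2013: gap = -1.9 × (9.07 - 6.06) = -5.719%, loss ≈ 14901 × 5.719/100 ≈ 852.
Year 2014: gap = -1.9 × (9.25 - 6.06) = -6.061%, loss ≈ 14901 × 6.061/100 ≈ 903.
Year 2015: gap = -1.9 × (10.76 - 6.06) = -8.93%, loss ≈ 14901 × 8.93/100 ≈ 1331.
Year 2016: gap = -1.9 × (8.15 - 6.06) = -3.971%, loss ≈ 14901 × 3.971/100 ≈ 592.
Year 2017: gap = -1.9 × (10.11 - 6.06) = -7.695%, loss ≈ 14901 × 7.695/100 ≈ 1147.
Total lost output = 852 + 903 + 1331 + 592 + 1147 = 4825 billion.

$4,825 billion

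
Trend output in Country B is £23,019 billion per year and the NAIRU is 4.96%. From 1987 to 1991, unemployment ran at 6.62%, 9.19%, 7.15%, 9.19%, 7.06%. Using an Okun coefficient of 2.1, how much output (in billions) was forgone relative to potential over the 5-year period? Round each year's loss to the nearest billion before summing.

£6,966 billion

Year 1987: gap = -2.1 × (6.62 - 4.96) = -3.486%, loss ≈ 23019 × 3.486/100 ≈ 802.
Year 1988: gap = -2.1 × (9.19 - 4.96) = -8.883%, loss ≈ 23019 × 8.883/100 ≈ 2045.
Year 1989: gap = -2.1 × (7.15 - 4.96) = -4.599%, loss ≈ 23019 × 4.599/100 ≈ 1059.
Year 1990: gap = -2.1 × (9.19 - 4.96) = -8.883%, loss ≈ 23019 × 8.883/100 ≈ 2045.
Year 1991: gap = -2.1 × (7.06 - 4.96) = -4.41%, loss ≈ 23019 × 4.41/100 ≈ 1015.
Total lost output = 802 + 2045 + 1059 + 2045 + 1015 = 6966 billion.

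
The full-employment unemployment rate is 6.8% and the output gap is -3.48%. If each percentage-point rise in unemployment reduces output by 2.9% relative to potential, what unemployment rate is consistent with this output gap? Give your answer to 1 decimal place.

From Okun's law, u - u* = -(output gap)/β = -(-3.48)/2.9 = 1.2 points.
So u = 6.8 + 1.2 = 8.0%.

8.0%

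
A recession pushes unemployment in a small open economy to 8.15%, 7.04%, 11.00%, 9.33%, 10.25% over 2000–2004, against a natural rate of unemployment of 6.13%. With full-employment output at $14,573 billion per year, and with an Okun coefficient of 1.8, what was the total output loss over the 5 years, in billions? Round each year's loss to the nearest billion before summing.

$3,966 billion

Year 2000: gap = -1.8 × (8.15 - 6.13) = -3.636%, loss ≈ 14573 × 3.636/100 ≈ 530.
Year 2001: gap = -1.8 × (7.04 - 6.13) = -1.638%, loss ≈ 14573 × 1.638/100 ≈ 239.
Year 2002: gap = -1.8 × (11 - 6.13) = -8.766%, loss ≈ 14573 × 8.766/100 ≈ 1277.
Year 2003: gap = -1.8 × (9.33 - 6.13) = -5.76%, loss ≈ 14573 × 5.76/100 ≈ 839.
Year 2004: gap = -1.8 × (10.25 - 6.13) = -7.416%, loss ≈ 14573 × 7.416/100 ≈ 1081.
Total lost output = 530 + 239 + 1277 + 839 + 1081 = 3966 billion.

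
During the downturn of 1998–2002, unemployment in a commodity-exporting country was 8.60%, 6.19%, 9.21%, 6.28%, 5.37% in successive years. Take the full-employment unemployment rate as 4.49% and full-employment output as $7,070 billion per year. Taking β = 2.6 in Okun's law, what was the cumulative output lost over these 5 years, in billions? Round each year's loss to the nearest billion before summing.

Year 1998: gap = -2.6 × (8.6 - 4.49) = -10.686%, loss ≈ 7070 × 10.686/100 ≈ 756.
Year 1999: gap = -2.6 × (6.19 - 4.49) = -4.42%, loss ≈ 7070 × 4.42/100 ≈ 312.
Year 2000: gap = -2.6 × (9.21 - 4.49) = -12.272%, loss ≈ 7070 × 12.272/100 ≈ 868.
Year 2001: gap = -2.6 × (6.28 - 4.49) = -4.654%, loss ≈ 7070 × 4.654/100 ≈ 329.
Year 2002: gap = -2.6 × (5.37 - 4.49) = -2.288%, loss ≈ 7070 × 2.288/100 ≈ 162.
Total lost output = 756 + 312 + 868 + 329 + 162 = 2427 billion.

$2,427 billion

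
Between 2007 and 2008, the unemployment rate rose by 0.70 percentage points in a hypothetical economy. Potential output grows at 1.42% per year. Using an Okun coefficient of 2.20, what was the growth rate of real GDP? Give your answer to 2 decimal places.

Growth-rate Okun's law: g_Y = g_Y* - β × Δu.
g_Y = 1.42 - 2.20 × (0.70) = 1.42 - 1.54 = -0.12%, i.e. -0.12% to 2 d.p.

-0.12%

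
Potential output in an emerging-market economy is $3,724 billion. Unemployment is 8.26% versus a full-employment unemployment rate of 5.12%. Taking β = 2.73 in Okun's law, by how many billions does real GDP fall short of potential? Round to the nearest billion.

Output gap = -2.73 × (8.26 - 5.12) = -2.73 × 3.14 = -8.5722%.
Actual GDP ≈ 3724 × 0.914278 ≈ 3405 billion, so the shortfall is 3724 - 3405 = 319 billion.

$319 billion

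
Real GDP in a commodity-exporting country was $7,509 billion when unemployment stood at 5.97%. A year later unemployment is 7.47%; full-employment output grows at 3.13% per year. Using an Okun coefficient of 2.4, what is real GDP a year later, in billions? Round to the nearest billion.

$7,474 billion

Δu = 7.47 - 5.97 = 1.5 points.
Okun's law (growth form): g_Y = g_Y* - β × Δu = 3.13 - 2.4 × (1.50) = 3.13 - 3.6 = -0.47%.
Real GDP in the next year = 7509 × (1 - 0.47/100) = 7509 × 0.9953 ≈ 7474 billion.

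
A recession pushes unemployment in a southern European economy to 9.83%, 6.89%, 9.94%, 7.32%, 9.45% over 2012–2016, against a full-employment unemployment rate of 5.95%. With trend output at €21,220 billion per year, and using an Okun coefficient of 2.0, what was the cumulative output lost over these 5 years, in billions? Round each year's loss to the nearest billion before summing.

€5,805 billion

Year 2012: gap = -2.0 × (9.83 - 5.95) = -7.76%, loss ≈ 21220 × 7.76/100 ≈ 1647.
Year 2013: gap = -2.0 × (6.89 - 5.95) = -1.88%, loss ≈ 21220 × 1.88/100 ≈ 399.
Year 2014: gap = -2.0 × (9.94 - 5.95) = -7.98%, loss ≈ 21220 × 7.98/100 ≈ 1693.
Year 2015: gap = -2.0 × (7.32 - 5.95) = -2.74%, loss ≈ 21220 × 2.74/100 ≈ 581.
Year 2016: gap = -2.0 × (9.45 - 5.95) = -7%, loss ≈ 21220 × 7/100 ≈ 1485.
Total lost output = 1647 + 399 + 1693 + 581 + 1485 = 5805 billion.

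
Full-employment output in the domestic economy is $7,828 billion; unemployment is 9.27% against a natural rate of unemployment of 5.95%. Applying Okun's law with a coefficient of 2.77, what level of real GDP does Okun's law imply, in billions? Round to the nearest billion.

$7,108 billion

Unemployment gap = 9.27 - 5.95 = 3.32 points, so the output gap is -2.77 × 3.32 = -9.1964%.
Actual GDP = 7828 × (1 - 9.1964/100) = 7828 × 0.908036 ≈ 7108 billion.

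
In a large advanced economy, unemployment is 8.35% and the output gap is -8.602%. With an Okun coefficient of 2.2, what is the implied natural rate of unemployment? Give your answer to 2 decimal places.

From Okun's law, u - u* = -(output gap)/β = -(-8.602)/2.2 = 3.91 points.
So u* = 8.35 - 3.91 = 4.44%.

4.44%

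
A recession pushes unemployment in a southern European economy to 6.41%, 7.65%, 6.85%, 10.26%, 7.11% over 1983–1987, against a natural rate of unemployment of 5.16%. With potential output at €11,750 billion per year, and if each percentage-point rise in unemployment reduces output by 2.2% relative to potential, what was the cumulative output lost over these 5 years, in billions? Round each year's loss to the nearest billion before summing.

€3,226 billion

Year 1983: gap = -2.2 × (6.41 - 5.16) = -2.75%, loss ≈ 11750 × 2.75/100 ≈ 323.
Year 1984: gap = -2.2 × (7.65 - 5.16) = -5.478%, loss ≈ 11750 × 5.478/100 ≈ 644.
Year 1985: gap = -2.2 × (6.85 - 5.16) = -3.718%, loss ≈ 11750 × 3.718/100 ≈ 437.
Year 1986: gap = -2.2 × (10.26 - 5.16) = -11.22%, loss ≈ 11750 × 11.22/100 ≈ 1318.
Year 1987: gap = -2.2 × (7.11 - 5.16) = -4.29%, loss ≈ 11750 × 4.29/100 ≈ 504.
Total lost output = 323 + 644 + 437 + 1318 + 504 = 3226 billion.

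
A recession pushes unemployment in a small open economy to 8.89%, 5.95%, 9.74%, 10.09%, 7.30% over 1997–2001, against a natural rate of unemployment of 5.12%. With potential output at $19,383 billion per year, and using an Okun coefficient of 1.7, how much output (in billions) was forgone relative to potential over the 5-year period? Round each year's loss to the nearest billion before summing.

$5,393 billion

Year 1997: gap = -1.7 × (8.89 - 5.12) = -6.409%, loss ≈ 19383 × 6.409/100 ≈ 1242.
Year 1998: gap = -1.7 × (5.95 - 5.12) = -1.411%, loss ≈ 19383 × 1.411/100 ≈ 273.
Year 1999: gap = -1.7 × (9.74 - 5.12) = -7.854%, loss ≈ 19383 × 7.854/100 ≈ 1522.
Year 2000: gap = -1.7 × (10.09 - 5.12) = -8.449%, loss ≈ 19383 × 8.449/100 ≈ 1638.
Year 2001: gap = -1.7 × (7.3 - 5.12) = -3.706%, loss ≈ 19383 × 3.706/100 ≈ 718.
Total lost output = 1242 + 273 + 1522 + 1638 + 718 = 5393 billion.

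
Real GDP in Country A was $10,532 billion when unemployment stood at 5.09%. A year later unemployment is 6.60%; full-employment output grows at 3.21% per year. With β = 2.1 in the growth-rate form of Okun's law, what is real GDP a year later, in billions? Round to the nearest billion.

$10,536 billion

Δu = 6.6 - 5.09 = 1.51 points.
Okun's law (growth form): g_Y = g_Y* - β × Δu = 3.21 - 2.1 × (1.51) = 3.21 - 3.171 = 0.039%.
Real GDP in the next year = 10532 × (1 + 0.039/100) = 10532 × 1.00039 ≈ 10536 billion.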